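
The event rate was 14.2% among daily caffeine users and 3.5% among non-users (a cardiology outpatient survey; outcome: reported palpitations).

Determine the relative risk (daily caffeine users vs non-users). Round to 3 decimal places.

RR = 0.14200 / 0.03500 = 4.057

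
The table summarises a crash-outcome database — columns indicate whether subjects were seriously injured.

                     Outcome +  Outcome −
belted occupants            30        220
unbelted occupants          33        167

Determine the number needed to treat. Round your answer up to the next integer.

23

risk, belted occupants = 30/250 = 0.120000
risk, unbelted occupants = 33/200 = 0.165000
absolute risk difference = 0.045000
1 / 0.045000 = 22.222 → round up → 23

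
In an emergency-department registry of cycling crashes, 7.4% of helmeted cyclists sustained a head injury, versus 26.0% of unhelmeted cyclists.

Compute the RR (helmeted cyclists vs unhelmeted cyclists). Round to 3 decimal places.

RR = 0.0740 / 0.2600 = 0.285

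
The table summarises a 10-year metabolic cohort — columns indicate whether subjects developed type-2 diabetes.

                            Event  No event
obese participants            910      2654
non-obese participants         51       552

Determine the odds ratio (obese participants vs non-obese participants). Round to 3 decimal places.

OR = (910 × 552) / (2654 × 51) = 502320/135354 ≈ 3.711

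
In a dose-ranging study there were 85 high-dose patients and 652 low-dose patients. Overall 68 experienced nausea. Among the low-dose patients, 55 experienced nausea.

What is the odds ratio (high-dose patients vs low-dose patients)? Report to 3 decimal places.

high-dose patients with the outcome: 68 − 55 = 13
high-dose patients without the outcome: 85 − 13 = 72
low-dose patients without the outcome: 652 − 55 = 597
OR = (13 × 597) / (72 × 55) = 7761/3960 ≈ 1.960

OR ≈ 1.960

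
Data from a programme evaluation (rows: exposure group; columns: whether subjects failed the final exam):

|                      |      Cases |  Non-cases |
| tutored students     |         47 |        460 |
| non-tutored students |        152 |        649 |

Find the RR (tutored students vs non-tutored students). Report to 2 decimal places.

RR ≈ 0.49

risk, tutored students = 47/507 = 0.0927
risk, non-tutored students = 152/801 = 0.1898
RR = 0.0927 / 0.1898 = 0.49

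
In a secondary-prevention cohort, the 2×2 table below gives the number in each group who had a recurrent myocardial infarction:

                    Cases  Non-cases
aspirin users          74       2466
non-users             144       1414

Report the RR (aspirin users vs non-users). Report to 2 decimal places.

risk, aspirin users = 74/2540 = 0.02913
risk, non-users = 144/1558 = 0.09243
RR = 0.02913 / 0.09243 = 0.32

RR: 0.32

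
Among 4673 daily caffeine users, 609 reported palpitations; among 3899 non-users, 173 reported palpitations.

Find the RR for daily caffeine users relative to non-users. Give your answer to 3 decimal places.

risk, daily caffeine users = 609/4673 = 0.13032
risk, non-users = 173/3899 = 0.04437
RR = 0.13032 / 0.04437 = 2.937

2.937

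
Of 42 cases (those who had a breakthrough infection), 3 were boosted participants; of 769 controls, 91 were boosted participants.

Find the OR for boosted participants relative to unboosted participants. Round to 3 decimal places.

odds, boosted participants = 3/91 = 0.03297
odds, unboosted participants = 39/678 = 0.05752
OR = 0.03297 / 0.05752 = 0.573

0.573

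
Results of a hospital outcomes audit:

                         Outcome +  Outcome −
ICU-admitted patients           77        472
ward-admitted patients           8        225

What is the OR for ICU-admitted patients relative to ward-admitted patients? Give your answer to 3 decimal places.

odds, ICU-admitted patients = 77/472 = 0.16314
odds, ward-admitted patients = 8/225 = 0.03556
OR = 0.16314 / 0.03556 = 4.588

OR ≈ 4.588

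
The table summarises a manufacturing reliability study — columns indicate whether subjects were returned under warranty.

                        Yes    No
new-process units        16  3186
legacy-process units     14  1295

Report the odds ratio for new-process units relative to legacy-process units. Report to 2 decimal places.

OR = 0.46

odds, new-process units = 16/3186 = 0.00502
odds, legacy-process units = 14/1295 = 0.01081
OR = 0.00502 / 0.01081 = 0.46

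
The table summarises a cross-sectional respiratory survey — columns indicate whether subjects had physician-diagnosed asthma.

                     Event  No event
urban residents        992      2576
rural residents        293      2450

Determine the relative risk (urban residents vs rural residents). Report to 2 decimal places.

risk, urban residents = 992/3568 = 0.2780
risk, rural residents = 293/2743 = 0.1068
RR = 0.2780 / 0.1068 = 2.60

2.60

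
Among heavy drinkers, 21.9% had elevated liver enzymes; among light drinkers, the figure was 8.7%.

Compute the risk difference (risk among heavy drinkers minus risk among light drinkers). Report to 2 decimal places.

risk difference = 0.2190 − 0.0870 = 0.13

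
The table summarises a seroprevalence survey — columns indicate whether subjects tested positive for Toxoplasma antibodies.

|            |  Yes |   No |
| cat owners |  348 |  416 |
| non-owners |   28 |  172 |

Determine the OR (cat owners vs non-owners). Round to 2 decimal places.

OR = (348 × 172) / (416 × 28) = 59856/11648 ≈ 5.14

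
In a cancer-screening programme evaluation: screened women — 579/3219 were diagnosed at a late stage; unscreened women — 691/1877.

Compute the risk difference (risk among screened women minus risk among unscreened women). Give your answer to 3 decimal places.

risk, screened women = 579/3219 = 0.1799
risk, unscreened women = 691/1877 = 0.3681
risk difference = 0.1799 − 0.3681 = -0.188

RD = -0.188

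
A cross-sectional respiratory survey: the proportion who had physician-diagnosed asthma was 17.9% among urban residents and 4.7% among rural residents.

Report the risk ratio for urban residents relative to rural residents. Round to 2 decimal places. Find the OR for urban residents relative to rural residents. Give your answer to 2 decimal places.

RR = 3.81; OR = 4.42

RR = 0.17900 / 0.04700 = 3.81
odds, urban residents = 0.17900/0.82100 = 0.21803
odds, rural residents = 0.04700/0.95300 = 0.04932
OR = 0.21803 / 0.04932 = 4.42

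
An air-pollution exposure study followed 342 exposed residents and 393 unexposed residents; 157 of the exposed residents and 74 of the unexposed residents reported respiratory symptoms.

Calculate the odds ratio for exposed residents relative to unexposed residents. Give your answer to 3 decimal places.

OR = (157 × 319) / (185 × 74) = 50083/13690 ≈ 3.658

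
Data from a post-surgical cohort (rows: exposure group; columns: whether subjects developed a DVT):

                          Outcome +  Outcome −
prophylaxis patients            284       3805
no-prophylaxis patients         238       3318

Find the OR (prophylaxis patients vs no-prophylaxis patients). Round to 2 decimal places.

odds, prophylaxis patients = 284/3805 = 0.0746
odds, no-prophylaxis patients = 238/3318 = 0.0717
OR = 0.0746 / 0.0717 = 1.04

OR = 1.04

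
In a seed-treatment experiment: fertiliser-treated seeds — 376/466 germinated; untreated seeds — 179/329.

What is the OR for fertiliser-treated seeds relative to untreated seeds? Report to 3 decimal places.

OR = (376 × 150) / (90 × 179) = 56400/16110 ≈ 3.501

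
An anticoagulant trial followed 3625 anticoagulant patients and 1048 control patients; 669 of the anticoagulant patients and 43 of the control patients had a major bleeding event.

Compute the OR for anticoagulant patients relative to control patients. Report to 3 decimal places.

OR = (669 × 1005) / (2956 × 43) = 672345/127108 ≈ 5.290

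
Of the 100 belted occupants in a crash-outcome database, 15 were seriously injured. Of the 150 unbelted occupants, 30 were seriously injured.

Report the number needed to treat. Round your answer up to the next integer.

NNT: 20

risk, belted occupants = 15/100 = 0.150000
risk, unbelted occupants = 30/150 = 0.200000
absolute risk difference = 0.050000
1 / 0.050000 = 20.000 → round up → 20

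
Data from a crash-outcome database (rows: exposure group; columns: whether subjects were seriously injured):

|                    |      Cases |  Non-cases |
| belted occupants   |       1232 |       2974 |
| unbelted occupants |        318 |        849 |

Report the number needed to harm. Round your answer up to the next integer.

risk, belted occupants = 1232/4206 = 0.292915
risk, unbelted occupants = 318/1167 = 0.272494
absolute risk difference = 0.020421
1 / 0.020421 = 48.969 → round up → 49

49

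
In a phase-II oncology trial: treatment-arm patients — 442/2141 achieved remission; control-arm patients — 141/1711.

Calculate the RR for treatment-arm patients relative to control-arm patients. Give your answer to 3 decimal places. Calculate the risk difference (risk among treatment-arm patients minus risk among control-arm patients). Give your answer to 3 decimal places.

RR = 2.505; RD = 0.124

risk, treatment-arm patients = 442/2141 = 0.2064
risk, control-arm patients = 141/1711 = 0.0824
RR = 0.2064 / 0.0824 = 2.505
risk difference = 0.2064 − 0.0824 = 0.124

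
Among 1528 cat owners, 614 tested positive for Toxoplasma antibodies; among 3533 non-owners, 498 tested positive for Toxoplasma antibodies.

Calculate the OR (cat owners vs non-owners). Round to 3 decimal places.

odds, cat owners = 614/914 = 0.6718
odds, non-owners = 498/3035 = 0.1641
OR = 0.6718 / 0.1641 = 4.094

OR ≈ 4.094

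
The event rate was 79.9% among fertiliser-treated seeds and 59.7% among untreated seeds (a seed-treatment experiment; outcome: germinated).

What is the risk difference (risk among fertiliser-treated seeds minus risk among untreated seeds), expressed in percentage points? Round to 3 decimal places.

risk difference = 0.7990 − 0.5970 = 0.2020 → 20.200 percentage points

20.200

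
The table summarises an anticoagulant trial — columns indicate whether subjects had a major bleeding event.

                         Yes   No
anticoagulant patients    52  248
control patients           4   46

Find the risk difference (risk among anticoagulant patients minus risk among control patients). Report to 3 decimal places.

risk, anticoagulant patients = 52/300 = 0.1733
risk, control patients = 4/50 = 0.0800
risk difference = 0.1733 − 0.0800 = 0.093

0.093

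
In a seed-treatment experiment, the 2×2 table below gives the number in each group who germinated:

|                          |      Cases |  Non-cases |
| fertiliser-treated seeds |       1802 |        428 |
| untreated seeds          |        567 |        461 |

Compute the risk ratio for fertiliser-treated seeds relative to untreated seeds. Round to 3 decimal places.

1.465

risk, fertiliser-treated seeds = 1802/2230 = 0.8081
risk, untreated seeds = 567/1028 = 0.5516
RR = 0.8081 / 0.5516 = 1.465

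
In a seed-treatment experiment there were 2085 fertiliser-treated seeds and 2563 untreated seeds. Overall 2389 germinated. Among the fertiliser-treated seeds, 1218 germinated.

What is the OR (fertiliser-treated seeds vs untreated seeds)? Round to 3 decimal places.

fertiliser-treated seeds without the outcome: 2085 − 1218 = 867
untreated seeds with the outcome: 2389 − 1218 = 1171
untreated seeds without the outcome: 2563 − 1171 = 1392
odds, fertiliser-treated seeds = 1218/867 = 1.4048
odds, untreated seeds = 1171/1392 = 0.8412
OR = 1.4048 / 0.8412 = 1.670

1.670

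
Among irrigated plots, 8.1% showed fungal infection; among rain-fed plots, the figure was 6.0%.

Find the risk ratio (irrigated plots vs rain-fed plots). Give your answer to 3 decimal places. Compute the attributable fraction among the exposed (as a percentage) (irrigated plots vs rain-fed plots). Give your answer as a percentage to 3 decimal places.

RR = 0.0810 / 0.0600 = 1.350
AR% = (0.0810 − 0.0600) / 0.0810 = 0.2593 → 25.926%

RR = 1.350; AR% = 25.926%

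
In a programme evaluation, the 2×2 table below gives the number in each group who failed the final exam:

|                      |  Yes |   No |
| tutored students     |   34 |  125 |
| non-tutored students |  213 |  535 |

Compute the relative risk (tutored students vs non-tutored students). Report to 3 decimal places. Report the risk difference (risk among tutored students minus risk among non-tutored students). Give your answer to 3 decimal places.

RR = 0.751; RD = -0.071

risk, tutored students = 34/159 = 0.2138
risk, non-tutored students = 213/748 = 0.2848
RR = 0.2138 / 0.2848 = 0.751
risk difference = 0.2138 − 0.2848 = -0.071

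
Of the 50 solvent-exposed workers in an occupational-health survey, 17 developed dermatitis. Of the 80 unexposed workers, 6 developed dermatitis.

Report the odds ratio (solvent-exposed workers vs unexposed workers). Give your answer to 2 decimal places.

odds, solvent-exposed workers = 17/33 = 0.5152
odds, unexposed workers = 6/74 = 0.0811
OR = 0.5152 / 0.0811 = 6.35

OR ≈ 6.35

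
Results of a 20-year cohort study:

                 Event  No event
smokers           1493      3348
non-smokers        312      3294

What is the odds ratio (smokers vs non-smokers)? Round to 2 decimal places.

odds, smokers = 1493/3348 = 0.4459
odds, non-smokers = 312/3294 = 0.0947
OR = 0.4459 / 0.0947 = 4.71

OR = 4.71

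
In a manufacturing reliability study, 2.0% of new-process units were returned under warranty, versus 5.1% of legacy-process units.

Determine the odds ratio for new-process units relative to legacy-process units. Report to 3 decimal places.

0.380

odds, new-process units = 0.02000/0.98000 = 0.02041
odds, legacy-process units = 0.05100/0.94900 = 0.05374
OR = 0.02041 / 0.05374 = 0.380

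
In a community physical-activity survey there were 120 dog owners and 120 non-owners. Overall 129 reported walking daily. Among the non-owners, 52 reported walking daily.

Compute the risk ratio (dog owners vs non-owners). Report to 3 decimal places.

1.481

dog owners with the outcome: 129 − 52 = 77
dog owners without the outcome: 120 − 77 = 43
non-owners without the outcome: 120 − 52 = 68
risk, dog owners = 77/120 = 0.6417
risk, non-owners = 52/120 = 0.4333
RR = 0.6417 / 0.4333 = 1.481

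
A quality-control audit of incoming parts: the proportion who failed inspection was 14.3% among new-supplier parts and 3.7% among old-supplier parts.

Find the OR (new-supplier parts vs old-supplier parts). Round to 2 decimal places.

odds, new-supplier parts = 0.14300/0.85700 = 0.16686
odds, old-supplier parts = 0.03700/0.96300 = 0.03842
OR = 0.16686 / 0.03842 = 4.34

4.34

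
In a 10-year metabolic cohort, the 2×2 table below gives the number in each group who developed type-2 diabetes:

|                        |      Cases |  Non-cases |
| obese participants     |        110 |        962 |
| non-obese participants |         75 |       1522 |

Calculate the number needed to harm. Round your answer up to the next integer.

risk, obese participants = 110/1072 = 0.102612
risk, non-obese participants = 75/1597 = 0.046963
absolute risk difference = 0.055649
1 / 0.055649 = 17.970 → round up → 18

18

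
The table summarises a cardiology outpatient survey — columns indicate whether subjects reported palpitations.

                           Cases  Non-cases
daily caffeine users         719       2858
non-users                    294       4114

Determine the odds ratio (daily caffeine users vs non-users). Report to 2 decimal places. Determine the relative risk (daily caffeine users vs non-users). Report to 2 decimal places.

OR = 3.52; RR = 3.01

OR = (719 × 4114) / (2858 × 294) = 2957966/840252 ≈ 3.52
risk, daily caffeine users = 719/3577 = 0.2010
risk, non-users = 294/4408 = 0.0667
RR = 0.2010 / 0.0667 = 3.01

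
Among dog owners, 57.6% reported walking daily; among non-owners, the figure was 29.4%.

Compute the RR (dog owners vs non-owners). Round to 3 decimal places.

RR = 0.5760 / 0.2940 = 1.959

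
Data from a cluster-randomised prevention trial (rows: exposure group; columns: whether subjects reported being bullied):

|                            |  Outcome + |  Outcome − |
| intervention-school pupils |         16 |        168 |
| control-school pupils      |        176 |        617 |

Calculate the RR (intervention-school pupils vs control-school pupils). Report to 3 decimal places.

RR ≈ 0.392

risk, intervention-school pupils = 16/184 = 0.0870
risk, control-school pupils = 176/793 = 0.2219
RR = 0.0870 / 0.2219 = 0.392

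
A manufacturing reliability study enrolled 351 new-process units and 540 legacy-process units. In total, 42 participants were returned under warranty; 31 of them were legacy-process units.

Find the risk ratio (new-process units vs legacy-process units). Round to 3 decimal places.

new-process units with the outcome: 42 − 31 = 11
new-process units without the outcome: 351 − 11 = 340
legacy-process units without the outcome: 540 − 31 = 509
risk, new-process units = 11/351 = 0.03134
risk, legacy-process units = 31/540 = 0.05741
RR = 0.03134 / 0.05741 = 0.546

0.546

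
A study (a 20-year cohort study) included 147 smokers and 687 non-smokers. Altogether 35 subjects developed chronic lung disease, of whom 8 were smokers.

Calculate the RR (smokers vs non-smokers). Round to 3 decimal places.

smokers without the outcome: 147 − 8 = 139
non-smokers with the outcome: 35 − 8 = 27
non-smokers without the outcome: 687 − 27 = 660
risk, smokers = 8/147 = 0.05442
risk, non-smokers = 27/687 = 0.03930
RR = 0.05442 / 0.03930 = 1.385

RR = 1.385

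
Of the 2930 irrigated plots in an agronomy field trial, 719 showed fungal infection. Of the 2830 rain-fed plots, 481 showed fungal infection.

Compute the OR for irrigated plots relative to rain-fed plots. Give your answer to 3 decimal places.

OR = 1.588

odds, irrigated plots = 719/2211 = 0.3252
odds, rain-fed plots = 481/2349 = 0.2048
OR = 0.3252 / 0.2048 = 1.588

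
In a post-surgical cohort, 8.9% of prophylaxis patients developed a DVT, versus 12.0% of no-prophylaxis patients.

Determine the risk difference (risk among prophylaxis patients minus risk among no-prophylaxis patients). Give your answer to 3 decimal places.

risk difference = 0.0890 − 0.1200 = -0.031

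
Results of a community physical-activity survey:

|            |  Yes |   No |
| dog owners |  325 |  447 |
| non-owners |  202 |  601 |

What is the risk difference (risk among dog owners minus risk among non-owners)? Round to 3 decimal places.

RD: 0.169

risk, dog owners = 325/772 = 0.4210
risk, non-owners = 202/803 = 0.2516
risk difference = 0.4210 − 0.2516 = 0.169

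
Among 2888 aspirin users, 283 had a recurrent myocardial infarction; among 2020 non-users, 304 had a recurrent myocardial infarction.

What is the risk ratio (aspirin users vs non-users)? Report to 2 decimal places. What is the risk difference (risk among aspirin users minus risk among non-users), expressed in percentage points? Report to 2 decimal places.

RR = 0.65; RD = -5.25

risk, aspirin users = 283/2888 = 0.0980
risk, non-users = 304/2020 = 0.1505
RR = 0.0980 / 0.1505 = 0.65
risk difference = 0.0980 − 0.1505 = -0.0525 → -5.25 percentage points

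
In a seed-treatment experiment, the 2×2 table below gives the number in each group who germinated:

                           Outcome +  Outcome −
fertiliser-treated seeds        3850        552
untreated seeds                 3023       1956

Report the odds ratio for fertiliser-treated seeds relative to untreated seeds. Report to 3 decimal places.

odds, fertiliser-treated seeds = 3850/552 = 6.9746
odds, untreated seeds = 3023/1956 = 1.5455
OR = 6.9746 / 1.5455 = 4.513

4.513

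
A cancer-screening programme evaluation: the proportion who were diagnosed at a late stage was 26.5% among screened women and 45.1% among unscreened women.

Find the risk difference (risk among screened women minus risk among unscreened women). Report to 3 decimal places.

risk difference = 0.2650 − 0.4510 = -0.186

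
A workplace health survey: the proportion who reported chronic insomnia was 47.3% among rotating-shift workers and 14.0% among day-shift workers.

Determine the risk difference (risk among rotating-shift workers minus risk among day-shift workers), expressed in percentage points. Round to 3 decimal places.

33.300

risk difference = 0.4730 − 0.1400 = 0.3330 → 33.300 percentage points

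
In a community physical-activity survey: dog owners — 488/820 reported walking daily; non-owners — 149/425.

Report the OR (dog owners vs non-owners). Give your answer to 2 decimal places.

OR = (488 × 276) / (332 × 149) = 134688/49468 ≈ 2.72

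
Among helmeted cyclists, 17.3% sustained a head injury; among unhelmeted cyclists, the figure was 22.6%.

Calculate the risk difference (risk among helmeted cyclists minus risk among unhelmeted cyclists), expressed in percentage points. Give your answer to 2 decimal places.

risk difference = 0.1730 − 0.2260 = -0.0530 → -5.30 percentage points

-5.30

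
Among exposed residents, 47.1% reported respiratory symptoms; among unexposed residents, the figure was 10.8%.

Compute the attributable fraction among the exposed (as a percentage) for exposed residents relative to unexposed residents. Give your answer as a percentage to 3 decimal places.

AR% = (0.4710 − 0.1080) / 0.4710 = 0.7707 → 77.070%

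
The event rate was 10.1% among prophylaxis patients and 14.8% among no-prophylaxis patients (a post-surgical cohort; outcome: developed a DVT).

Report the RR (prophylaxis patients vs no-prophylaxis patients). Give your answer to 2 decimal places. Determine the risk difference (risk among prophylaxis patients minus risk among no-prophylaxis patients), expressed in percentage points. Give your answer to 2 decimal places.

RR = 0.68; RD = -4.70

RR = 0.1010 / 0.1480 = 0.68
risk difference = 0.1010 − 0.1480 = -0.0470 → -4.70 percentage points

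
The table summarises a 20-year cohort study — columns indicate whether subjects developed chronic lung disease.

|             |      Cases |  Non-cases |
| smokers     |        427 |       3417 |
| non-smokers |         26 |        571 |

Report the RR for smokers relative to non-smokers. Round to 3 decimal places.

2.551

risk, smokers = 427/3844 = 0.11108
risk, non-smokers = 26/597 = 0.04355
RR = 0.11108 / 0.04355 = 2.551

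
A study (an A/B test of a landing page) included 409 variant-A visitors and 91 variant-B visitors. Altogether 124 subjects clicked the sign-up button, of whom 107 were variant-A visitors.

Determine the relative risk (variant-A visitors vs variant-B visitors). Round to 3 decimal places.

RR = 1.400

variant-A visitors without the outcome: 409 − 107 = 302
variant-B visitors with the outcome: 124 − 107 = 17
variant-B visitors without the outcome: 91 − 17 = 74
risk, variant-A visitors = 107/409 = 0.2616
risk, variant-B visitors = 17/91 = 0.1868
RR = 0.2616 / 0.1868 = 1.400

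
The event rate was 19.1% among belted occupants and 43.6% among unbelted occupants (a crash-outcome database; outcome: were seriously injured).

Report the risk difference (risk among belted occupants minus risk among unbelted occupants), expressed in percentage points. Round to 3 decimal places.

risk difference = 0.1910 − 0.4360 = -0.2450 → -24.500 percentage points

-24.500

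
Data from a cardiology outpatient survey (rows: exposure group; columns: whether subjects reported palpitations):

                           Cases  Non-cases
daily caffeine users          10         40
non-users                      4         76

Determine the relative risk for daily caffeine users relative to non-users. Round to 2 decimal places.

risk, daily caffeine users = 10/50 = 0.2000
risk, non-users = 4/80 = 0.0500
RR = 0.2000 / 0.0500 = 4.00

4.00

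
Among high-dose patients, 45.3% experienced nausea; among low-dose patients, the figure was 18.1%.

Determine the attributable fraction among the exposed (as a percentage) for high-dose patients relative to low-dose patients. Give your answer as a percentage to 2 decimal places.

AR% = (0.4530 − 0.1810) / 0.4530 = 0.6004 → 60.04%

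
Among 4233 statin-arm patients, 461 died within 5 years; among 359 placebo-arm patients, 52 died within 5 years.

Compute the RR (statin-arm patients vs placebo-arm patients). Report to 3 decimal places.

0.752

risk, statin-arm patients = 461/4233 = 0.1089
risk, placebo-arm patients = 52/359 = 0.1448
RR = 0.1089 / 0.1448 = 0.752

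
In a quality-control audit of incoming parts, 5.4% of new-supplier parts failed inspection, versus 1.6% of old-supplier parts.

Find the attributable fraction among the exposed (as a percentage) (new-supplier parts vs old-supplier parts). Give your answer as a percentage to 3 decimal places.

AR% = (0.05400 − 0.01600) / 0.05400 = 0.7037 → 70.370%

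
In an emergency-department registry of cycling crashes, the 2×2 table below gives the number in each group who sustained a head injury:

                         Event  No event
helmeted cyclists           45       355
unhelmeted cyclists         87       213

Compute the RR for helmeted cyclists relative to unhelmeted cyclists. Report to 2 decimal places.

risk, helmeted cyclists = 45/400 = 0.1125
risk, unhelmeted cyclists = 87/300 = 0.2900
RR = 0.1125 / 0.2900 = 0.39

RR ≈ 0.39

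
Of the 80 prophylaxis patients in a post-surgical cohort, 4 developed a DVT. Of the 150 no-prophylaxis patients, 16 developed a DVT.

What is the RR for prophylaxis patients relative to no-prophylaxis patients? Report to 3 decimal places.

risk, prophylaxis patients = 4/80 = 0.0500
risk, no-prophylaxis patients = 16/150 = 0.1067
RR = 0.0500 / 0.1067 = 0.469

RR: 0.469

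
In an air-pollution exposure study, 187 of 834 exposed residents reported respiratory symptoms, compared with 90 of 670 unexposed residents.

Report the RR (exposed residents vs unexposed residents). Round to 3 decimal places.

RR: 1.669

risk, exposed residents = 187/834 = 0.2242
risk, unexposed residents = 90/670 = 0.1343
RR = 0.2242 / 0.1343 = 1.669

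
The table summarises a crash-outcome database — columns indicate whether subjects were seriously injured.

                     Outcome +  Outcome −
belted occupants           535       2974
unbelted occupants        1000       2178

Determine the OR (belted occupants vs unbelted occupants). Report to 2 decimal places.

odds, belted occupants = 535/2974 = 0.1799
odds, unbelted occupants = 1000/2178 = 0.4591
OR = 0.1799 / 0.4591 = 0.39

OR ≈ 0.39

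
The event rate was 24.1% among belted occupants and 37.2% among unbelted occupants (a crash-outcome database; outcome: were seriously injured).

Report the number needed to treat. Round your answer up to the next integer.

absolute risk difference = 0.131000
1 / 0.131000 = 7.634 → round up → 8

NNT = 8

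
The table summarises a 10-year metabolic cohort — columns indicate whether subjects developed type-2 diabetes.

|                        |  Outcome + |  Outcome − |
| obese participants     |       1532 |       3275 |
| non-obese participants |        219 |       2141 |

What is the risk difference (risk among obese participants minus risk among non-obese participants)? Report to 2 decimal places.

0.23

risk, obese participants = 1532/4807 = 0.3187
risk, non-obese participants = 219/2360 = 0.0928
risk difference = 0.3187 − 0.0928 = 0.23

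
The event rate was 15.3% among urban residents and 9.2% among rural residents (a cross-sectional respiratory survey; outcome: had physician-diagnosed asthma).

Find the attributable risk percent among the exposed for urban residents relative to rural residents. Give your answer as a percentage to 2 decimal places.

AR% = (0.1530 − 0.0920) / 0.1530 = 0.3987 → 39.87%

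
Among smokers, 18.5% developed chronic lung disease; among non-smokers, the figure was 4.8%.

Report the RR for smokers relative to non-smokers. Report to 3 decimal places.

RR = 0.18500 / 0.04800 = 3.854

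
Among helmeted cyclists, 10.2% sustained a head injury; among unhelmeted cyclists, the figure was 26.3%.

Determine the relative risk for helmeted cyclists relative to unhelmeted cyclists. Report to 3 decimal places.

RR = 0.1020 / 0.2630 = 0.388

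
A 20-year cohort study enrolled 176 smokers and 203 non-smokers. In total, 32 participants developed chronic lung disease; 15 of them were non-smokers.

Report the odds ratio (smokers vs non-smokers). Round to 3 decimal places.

smokers with the outcome: 32 − 15 = 17
smokers without the outcome: 176 − 17 = 159
non-smokers without the outcome: 203 − 15 = 188
OR = (17 × 188) / (159 × 15) = 3196/2385 ≈ 1.340

1.340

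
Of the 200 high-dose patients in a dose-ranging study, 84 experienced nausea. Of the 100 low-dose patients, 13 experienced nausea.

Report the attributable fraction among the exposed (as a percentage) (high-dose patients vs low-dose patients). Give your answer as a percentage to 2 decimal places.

risk, high-dose patients = 84/200 = 0.4200
risk, low-dose patients = 13/100 = 0.1300
AR% = (0.4200 − 0.1300) / 0.4200 = 0.6905 → 69.05%

AR%: 69.05%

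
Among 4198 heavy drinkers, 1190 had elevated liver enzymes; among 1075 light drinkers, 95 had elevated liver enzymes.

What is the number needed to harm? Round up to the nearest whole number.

risk, heavy drinkers = 1190/4198 = 0.283468
risk, light drinkers = 95/1075 = 0.088372
absolute risk difference = 0.195096
1 / 0.195096 = 5.126 → round up → 6

NNH: 6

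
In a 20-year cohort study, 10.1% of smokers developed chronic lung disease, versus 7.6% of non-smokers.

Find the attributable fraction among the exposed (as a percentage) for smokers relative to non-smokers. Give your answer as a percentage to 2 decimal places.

AR% = (0.1010 − 0.0760) / 0.1010 = 0.2475 → 24.75%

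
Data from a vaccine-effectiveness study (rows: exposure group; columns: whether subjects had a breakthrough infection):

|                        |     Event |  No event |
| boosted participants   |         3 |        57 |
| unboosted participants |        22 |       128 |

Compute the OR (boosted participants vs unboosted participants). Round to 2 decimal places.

odds, boosted participants = 3/57 = 0.0526
odds, unboosted participants = 22/128 = 0.1719
OR = 0.0526 / 0.1719 = 0.31

0.31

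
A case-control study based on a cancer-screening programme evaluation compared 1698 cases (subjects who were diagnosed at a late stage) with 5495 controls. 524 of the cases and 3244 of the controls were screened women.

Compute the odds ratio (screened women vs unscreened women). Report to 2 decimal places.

OR = (524 × 2251) / (3244 × 1174) = 1179524/3808456 ≈ 0.31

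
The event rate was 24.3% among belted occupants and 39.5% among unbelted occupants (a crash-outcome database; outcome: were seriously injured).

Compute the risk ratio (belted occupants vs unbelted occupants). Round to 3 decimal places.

RR = 0.2430 / 0.3950 = 0.615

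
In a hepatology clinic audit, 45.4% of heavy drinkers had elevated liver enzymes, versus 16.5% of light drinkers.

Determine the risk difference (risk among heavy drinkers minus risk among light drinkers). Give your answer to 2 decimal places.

risk difference = 0.4540 − 0.1650 = 0.29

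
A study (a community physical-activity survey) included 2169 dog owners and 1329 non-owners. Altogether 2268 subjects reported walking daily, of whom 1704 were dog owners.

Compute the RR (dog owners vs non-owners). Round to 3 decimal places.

dog owners without the outcome: 2169 − 1704 = 465
non-owners with the outcome: 2268 − 1704 = 564
non-owners without the outcome: 1329 − 564 = 765
risk, dog owners = 1704/2169 = 0.7856
risk, non-owners = 564/1329 = 0.4244
RR = 0.7856 / 0.4244 = 1.851

RR = 1.851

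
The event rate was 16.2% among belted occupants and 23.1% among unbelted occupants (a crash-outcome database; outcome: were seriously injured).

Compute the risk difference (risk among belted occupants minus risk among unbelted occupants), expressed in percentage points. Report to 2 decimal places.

-6.90

risk difference = 0.1620 − 0.2310 = -0.0690 → -6.90 percentage points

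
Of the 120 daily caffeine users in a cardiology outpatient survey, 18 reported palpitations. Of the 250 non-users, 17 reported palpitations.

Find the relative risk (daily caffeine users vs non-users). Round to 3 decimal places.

risk, daily caffeine users = 18/120 = 0.1500
risk, non-users = 17/250 = 0.0680
RR = 0.1500 / 0.0680 = 2.206

2.206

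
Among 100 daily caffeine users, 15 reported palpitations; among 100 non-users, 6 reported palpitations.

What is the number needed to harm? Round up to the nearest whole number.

risk, daily caffeine users = 15/100 = 0.150000
risk, non-users = 6/100 = 0.060000
absolute risk difference = 0.090000
1 / 0.090000 = 11.111 → round up → 12

12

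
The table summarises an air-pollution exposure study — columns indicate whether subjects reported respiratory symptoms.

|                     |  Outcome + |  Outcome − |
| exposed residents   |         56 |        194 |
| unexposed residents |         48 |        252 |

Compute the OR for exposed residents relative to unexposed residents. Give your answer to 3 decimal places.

OR = (56 × 252) / (194 × 48) = 14112/9312 ≈ 1.515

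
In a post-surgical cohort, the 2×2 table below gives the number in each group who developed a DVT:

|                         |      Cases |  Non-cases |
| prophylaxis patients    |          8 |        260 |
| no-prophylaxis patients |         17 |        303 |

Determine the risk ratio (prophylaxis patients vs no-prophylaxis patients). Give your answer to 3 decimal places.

risk, prophylaxis patients = 8/268 = 0.02985
risk, no-prophylaxis patients = 17/320 = 0.05312
RR = 0.02985 / 0.05312 = 0.562

RR: 0.562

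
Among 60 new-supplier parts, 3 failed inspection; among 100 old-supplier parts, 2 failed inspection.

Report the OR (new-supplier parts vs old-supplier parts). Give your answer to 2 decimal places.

odds, new-supplier parts = 3/57 = 0.05263
odds, old-supplier parts = 2/98 = 0.02041
OR = 0.05263 / 0.02041 = 2.58

2.58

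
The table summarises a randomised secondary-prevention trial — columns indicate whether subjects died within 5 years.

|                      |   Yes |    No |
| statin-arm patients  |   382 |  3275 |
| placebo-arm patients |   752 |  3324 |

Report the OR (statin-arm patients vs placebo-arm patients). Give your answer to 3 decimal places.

OR = (382 × 3324) / (3275 × 752) = 1269768/2462800 ≈ 0.516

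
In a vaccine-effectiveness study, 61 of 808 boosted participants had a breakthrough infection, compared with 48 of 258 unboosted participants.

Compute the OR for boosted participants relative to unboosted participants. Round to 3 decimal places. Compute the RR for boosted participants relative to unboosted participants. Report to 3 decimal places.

OR = 0.357; RR = 0.406

odds, boosted participants = 61/747 = 0.0817
odds, unboosted participants = 48/210 = 0.2286
OR = 0.0817 / 0.2286 = 0.357
risk, boosted participants = 61/808 = 0.0755
risk, unboosted participants = 48/258 = 0.1860
RR = 0.0755 / 0.1860 = 0.406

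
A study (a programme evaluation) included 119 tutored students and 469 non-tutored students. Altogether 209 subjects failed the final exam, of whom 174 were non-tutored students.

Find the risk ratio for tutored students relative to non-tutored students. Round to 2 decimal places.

RR: 0.79

tutored students with the outcome: 209 − 174 = 35
tutored students without the outcome: 119 − 35 = 84
non-tutored students without the outcome: 469 − 174 = 295
risk, tutored students = 35/119 = 0.2941
risk, non-tutored students = 174/469 = 0.3710
RR = 0.2941 / 0.3710 = 0.79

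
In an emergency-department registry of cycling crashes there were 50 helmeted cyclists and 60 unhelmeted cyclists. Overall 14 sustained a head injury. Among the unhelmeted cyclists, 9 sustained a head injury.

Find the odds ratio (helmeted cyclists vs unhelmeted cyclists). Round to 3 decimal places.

OR: 0.630

helmeted cyclists with the outcome: 14 − 9 = 5
helmeted cyclists without the outcome: 50 − 5 = 45
unhelmeted cyclists without the outcome: 60 − 9 = 51
OR = (5 × 51) / (45 × 9) = 255/405 ≈ 0.630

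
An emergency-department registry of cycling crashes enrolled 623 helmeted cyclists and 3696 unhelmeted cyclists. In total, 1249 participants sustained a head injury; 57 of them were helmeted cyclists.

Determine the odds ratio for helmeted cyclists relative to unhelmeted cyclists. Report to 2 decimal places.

helmeted cyclists without the outcome: 623 − 57 = 566
unhelmeted cyclists with the outcome: 1249 − 57 = 1192
unhelmeted cyclists without the outcome: 3696 − 1192 = 2504
odds, helmeted cyclists = 57/566 = 0.1007
odds, unhelmeted cyclists = 1192/2504 = 0.4760
OR = 0.1007 / 0.4760 = 0.21

OR: 0.21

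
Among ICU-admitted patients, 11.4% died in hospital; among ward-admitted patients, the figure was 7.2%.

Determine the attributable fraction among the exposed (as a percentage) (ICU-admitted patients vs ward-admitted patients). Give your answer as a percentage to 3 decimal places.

AR% = (0.1140 − 0.0720) / 0.1140 = 0.3684 → 36.842%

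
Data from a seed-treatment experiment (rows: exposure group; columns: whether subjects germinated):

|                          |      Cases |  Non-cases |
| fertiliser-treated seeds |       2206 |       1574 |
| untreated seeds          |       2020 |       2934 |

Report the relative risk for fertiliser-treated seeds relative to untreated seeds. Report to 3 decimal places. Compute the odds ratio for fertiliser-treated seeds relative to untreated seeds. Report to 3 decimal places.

RR = 1.431; OR = 2.036

risk, fertiliser-treated seeds = 2206/3780 = 0.5836
risk, untreated seeds = 2020/4954 = 0.4078
RR = 0.5836 / 0.4078 = 1.431
odds, fertiliser-treated seeds = 2206/1574 = 1.4015
odds, untreated seeds = 2020/2934 = 0.6885
OR = 1.4015 / 0.6885 = 2.036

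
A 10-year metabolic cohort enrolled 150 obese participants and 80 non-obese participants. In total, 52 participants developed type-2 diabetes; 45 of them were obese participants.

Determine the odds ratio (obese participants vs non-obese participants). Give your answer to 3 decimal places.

4.469

obese participants without the outcome: 150 − 45 = 105
non-obese participants with the outcome: 52 − 45 = 7
non-obese participants without the outcome: 80 − 7 = 73
odds, obese participants = 45/105 = 0.4286
odds, non-obese participants = 7/73 = 0.0959
OR = 0.4286 / 0.0959 = 4.469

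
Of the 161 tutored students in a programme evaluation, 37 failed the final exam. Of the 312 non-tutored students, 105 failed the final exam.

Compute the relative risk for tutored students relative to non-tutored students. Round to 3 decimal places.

RR: 0.683

risk, tutored students = 37/161 = 0.2298
risk, non-tutored students = 105/312 = 0.3365
RR = 0.2298 / 0.3365 = 0.683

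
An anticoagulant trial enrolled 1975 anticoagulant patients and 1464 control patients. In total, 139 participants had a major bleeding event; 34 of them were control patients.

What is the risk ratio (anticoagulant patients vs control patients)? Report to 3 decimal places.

anticoagulant patients with the outcome: 139 − 34 = 105
anticoagulant patients without the outcome: 1975 − 105 = 1870
control patients without the outcome: 1464 − 34 = 1430
risk, anticoagulant patients = 105/1975 = 0.05316
risk, control patients = 34/1464 = 0.02322
RR = 0.05316 / 0.02322 = 2.289

RR: 2.289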